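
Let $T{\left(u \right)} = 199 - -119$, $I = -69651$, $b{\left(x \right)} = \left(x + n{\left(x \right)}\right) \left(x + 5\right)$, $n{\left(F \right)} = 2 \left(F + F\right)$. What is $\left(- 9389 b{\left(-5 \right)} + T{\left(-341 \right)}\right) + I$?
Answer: $-69333$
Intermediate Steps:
$n{\left(F \right)} = 4 F$ ($n{\left(F \right)} = 2 \cdot 2 F = 4 F$)
$b{\left(x \right)} = 5 x \left(5 + x\right)$ ($b{\left(x \right)} = \left(x + 4 x\right) \left(x + 5\right) = 5 x \left(5 + x\right)$)
$T{\left(u \right)} = 318$ ($T{\left(u \right)} = 199 + 119 = 318$)
$\left(- 9389 b{\left(-5 \right)} + T{\left(-341 \right)}\right) + I = \left(- 9389 \cdot 5 \left(-5\right) \left(5 - 5\right) + 318\right) - 69651 = \left(- 9389 \cdot 5 \left(-5\right) 0 + 318\right) - 69651 = \left(\left(-9389\right) 0 + 318\right) - 69651 = \left(0 + 318\right) - 69651 = 318 - 69651 = -69333$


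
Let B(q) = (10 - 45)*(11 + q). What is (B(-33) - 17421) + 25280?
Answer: 8629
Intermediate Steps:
B(q) = -385 - 35*q (B(q) = -35*(11 + q) = -385 - 35*q)
(B(-33) - 17421) + 25280 = ((-385 - 35*(-33)) - 17421) + 25280 = ((-385 + 1155) - 17421) + 25280 = (770 - 17421) + 25280 = -16651 + 25280 = 8629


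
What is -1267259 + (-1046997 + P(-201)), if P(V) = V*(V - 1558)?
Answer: -1960697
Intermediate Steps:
P(V) = V*(-1558 + V)
-1267259 + (-1046997 + P(-201)) = -1267259 + (-1046997 - 201*(-1558 - 201)) = -1267259 + (-1046997 - 201*(-1759)) = -1267259 + (-1046997 + 353559) = -1267259 - 693438 = -1960697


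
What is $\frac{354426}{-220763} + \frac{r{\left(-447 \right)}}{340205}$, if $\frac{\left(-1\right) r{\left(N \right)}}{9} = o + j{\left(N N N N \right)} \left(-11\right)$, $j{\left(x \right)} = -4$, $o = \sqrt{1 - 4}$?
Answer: $- \frac{120664919478}{75104676415} - \frac{9 i \sqrt{3}}{340205} \approx -1.6066 - 4.5821 \cdot 10^{-5} i$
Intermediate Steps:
$o = i \sqrt{3}$ ($o = \sqrt{-3} = i \sqrt{3} \approx 1.732 i$)
$r{\left(N \right)} = -396 - 9 i \sqrt{3}$ ($r{\left(N \right)} = - 9 \left(i \sqrt{3} - -44\right) = - 9 \left(i \sqrt{3} + 44\right) = - 9 \left(44 + i \sqrt{3}\right) = -396 - 9 i \sqrt{3}$)
$\frac{354426}{-220763} + \frac{r{\left(-447 \right)}}{340205} = \frac{354426}{-220763} + \frac{-396 - 9 i \sqrt{3}}{340205} = 354426 \left(- \frac{1}{220763}\right) + \left(-396 - 9 i \sqrt{3}\right) \frac{1}{340205} = - \frac{354426}{220763} - \left(\frac{396}{340205} + \frac{9 i \sqrt{3}}{340205}\right) = - \frac{120664919478}{75104676415} - \frac{9 i \sqrt{3}}{340205}$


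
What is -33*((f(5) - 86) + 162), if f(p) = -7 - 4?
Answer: -2145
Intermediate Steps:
f(p) = -11
-33*((f(5) - 86) + 162) = -33*((-11 - 86) + 162) = -33*(-97 + 162) = -33*65 = -2145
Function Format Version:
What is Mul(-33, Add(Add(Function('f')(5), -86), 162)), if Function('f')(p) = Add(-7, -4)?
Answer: -2145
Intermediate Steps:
Function('f')(p) = -11
Mul(-33, Add(Add(Function('f')(5), -86), 162)) = Mul(-33, Add(Add(-11, -86), 162)) = Mul(-33, Add(-97, 162)) = Mul(-33, 65) = -2145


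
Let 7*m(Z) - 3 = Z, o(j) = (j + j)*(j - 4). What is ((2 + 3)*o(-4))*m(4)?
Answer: 320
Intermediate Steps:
o(j) = 2*j*(-4 + j) (o(j) = (2*j)*(-4 + j) = 2*j*(-4 + j))
m(Z) = 3/7 + Z/7
((2 + 3)*o(-4))*m(4) = ((2 + 3)*(2*(-4)*(-4 - 4)))*(3/7 + (1/7)*4) = (5*(2*(-4)*(-8)))*(3/7 + 4/7) = (5*64)*1 = 320*1 = 320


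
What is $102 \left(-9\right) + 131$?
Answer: $-787$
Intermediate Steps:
$102 \left(-9\right) + 131 = -918 + 131 = -787$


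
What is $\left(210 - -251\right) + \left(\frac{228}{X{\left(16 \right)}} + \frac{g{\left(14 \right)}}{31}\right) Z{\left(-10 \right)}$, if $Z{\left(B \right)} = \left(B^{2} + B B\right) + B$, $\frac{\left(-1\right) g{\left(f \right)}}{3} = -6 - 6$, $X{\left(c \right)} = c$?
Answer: $\frac{210127}{62} \approx 3389.1$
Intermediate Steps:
$g{\left(f \right)} = 36$ ($g{\left(f \right)} = - 3 \left(-6 - 6\right) = \left(-3\right) \left(-12\right) = 36$)
$Z{\left(B \right)} = B + 2 B^{2}$ ($Z{\left(B \right)} = \left(B^{2} + B^{2}\right) + B = 2 B^{2} + B = B + 2 B^{2}$)
$\left(210 - -251\right) + \left(\frac{228}{X{\left(16 \right)}} + \frac{g{\left(14 \right)}}{31}\right) Z{\left(-10 \right)} = \left(210 - -251\right) + \left(\frac{228}{16} + \frac{36}{31}\right) \left(- 10 \left(1 + 2 \left(-10\right)\right)\right) = \left(210 + 251\right) + \left(228 \cdot \frac{1}{16} + 36 \cdot \frac{1}{31}\right) \left(- 10 \left(1 - 20\right)\right) = 461 + \left(\frac{57}{4} + \frac{36}{31}\right) \left(\left(-10\right) \left(-19\right)\right) = 461 + \frac{1911}{124} \cdot 190 = 461 + \frac{181545}{62} = \frac{210127}{62}$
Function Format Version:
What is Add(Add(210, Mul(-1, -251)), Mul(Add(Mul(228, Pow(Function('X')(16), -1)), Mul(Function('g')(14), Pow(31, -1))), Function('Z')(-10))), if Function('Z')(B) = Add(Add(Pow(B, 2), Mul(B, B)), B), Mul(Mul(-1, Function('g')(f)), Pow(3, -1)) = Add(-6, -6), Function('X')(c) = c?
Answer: Rational(210127, 62) ≈ 3389.1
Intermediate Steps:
Function('g')(f) = 36 (Function('g')(f) = Mul(-3, Add(-6, -6)) = Mul(-3, -12) = 36)
Function('Z')(B) = Add(B, Mul(2, Pow(B, 2))) (Function('Z')(B) = Add(Add(Pow(B, 2), Pow(B, 2)), B) = Add(Mul(2, Pow(B, 2)), B) = Add(B, Mul(2, Pow(B, 2))))
Add(Add(210, Mul(-1, -251)), Mul(Add(Mul(228, Pow(Function('X')(16), -1)), Mul(Function('g')(14), Pow(31, -1))), Function('Z')(-10))) = Add(Add(210, Mul(-1, -251)), Mul(Add(Mul(228, Pow(16, -1)), Mul(36, Pow(31, -1))), Mul(-10, Add(1, Mul(2, -10))))) = Add(Add(210, 251), Mul(Add(Mul(228, Rational(1, 16)), Mul(36, Rational(1, 31))), Mul(-10, Add(1, -20)))) = Add(461, Mul(Add(Rational(57, 4), Rational(36, 31)), Mul(-10, -19))) = Add(461, Mul(Rational(1911, 124), 190)) = Add(461, Rational(181545, 62)) = Rational(210127, 62)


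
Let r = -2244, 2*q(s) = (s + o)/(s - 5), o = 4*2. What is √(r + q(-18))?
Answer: I*√1186961/23 ≈ 47.369*I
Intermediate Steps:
o = 8
q(s) = (8 + s)/(2*(-5 + s)) (q(s) = ((s + 8)/(s - 5))/2 = ((8 + s)/(-5 + s))/2 = (8 + s)/(2*(-5 + s)))
√(r + q(-18)) = √(-2244 + (8 - 18)/(2*(-5 - 18))) = √(-2244 + (½)*(-10)/(-23)) = √(-2244 + (½)*(-1/23)*(-10)) = √(-2244 + 5/23) = √(-51607/23) = I*√1186961/23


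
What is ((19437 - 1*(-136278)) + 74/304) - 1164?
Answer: 23491789/152 ≈ 1.5455e+5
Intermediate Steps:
((19437 - 1*(-136278)) + 74/304) - 1164 = ((19437 + 136278) + (1/304)*74) - 1164 = (155715 + 37/152) - 1164 = 23668717/152 - 1164 = 23491789/152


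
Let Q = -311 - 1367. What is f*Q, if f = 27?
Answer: -45306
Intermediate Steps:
Q = -1678
f*Q = 27*(-1678) = -45306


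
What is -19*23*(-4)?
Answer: 1748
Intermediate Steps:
-19*23*(-4) = -437*(-4) = 1748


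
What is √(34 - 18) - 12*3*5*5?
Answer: -896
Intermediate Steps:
√(34 - 18) - 12*3*5*5 = √16 - 180*5 = 4 - 12*75 = 4 - 900 = -896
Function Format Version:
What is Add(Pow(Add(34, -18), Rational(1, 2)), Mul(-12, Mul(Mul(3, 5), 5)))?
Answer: -896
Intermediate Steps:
Add(Pow(Add(34, -18), Rational(1, 2)), Mul(-12, Mul(Mul(3, 5), 5))) = Add(Pow(16, Rational(1, 2)), Mul(-12, Mul(15, 5))) = Add(4, Mul(-12, 75)) = Add(4, -900) = -896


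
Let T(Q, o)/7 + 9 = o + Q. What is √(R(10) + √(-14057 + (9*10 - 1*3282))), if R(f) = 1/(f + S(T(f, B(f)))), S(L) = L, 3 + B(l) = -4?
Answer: √(-2 + 64*I*√17249)/8 ≈ 8.1026 + 8.1045*I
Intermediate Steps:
B(l) = -7 (B(l) = -3 - 4 = -7)
T(Q, o) = -63 + 7*Q + 7*o (T(Q, o) = -63 + 7*(o + Q) = -63 + 7*(Q + o) = -63 + (7*Q + 7*o) = -63 + 7*Q + 7*o)
R(f) = 1/(-112 + 8*f) (R(f) = 1/(f + (-63 + 7*f + 7*(-7))) = 1/(f + (-63 + 7*f - 49)) = 1/(f + (-112 + 7*f)) = 1/(-112 + 8*f))
√(R(10) + √(-14057 + (9*10 - 1*3282))) = √(1/(8*(-14 + 10)) + √(-14057 + (9*10 - 1*3282))) = √((⅛)/(-4) + √(-14057 + (90 - 3282))) = √((⅛)*(-¼) + √(-14057 - 3192)) = √(-1/32 + √(-17249)) = √(-1/32 + I*√17249)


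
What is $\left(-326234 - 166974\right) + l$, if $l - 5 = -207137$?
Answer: $-700340$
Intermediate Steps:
$l = -207132$ ($l = 5 - 207137 = -207132$)
$\left(-326234 - 166974\right) + l = \left(-326234 - 166974\right) - 207132 = -493208 - 207132 = -700340$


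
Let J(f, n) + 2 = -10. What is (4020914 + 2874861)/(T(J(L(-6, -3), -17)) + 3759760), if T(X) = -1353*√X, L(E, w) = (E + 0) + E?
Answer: 6481614753500/3533954306227 + 9329983575*I*√3/7067908612454 ≈ 1.8341 + 0.0022864*I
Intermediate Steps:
L(E, w) = 2*E (L(E, w) = E + E = 2*E)
J(f, n) = -12 (J(f, n) = -2 - 10 = -12)
(4020914 + 2874861)/(T(J(L(-6, -3), -17)) + 3759760) = (4020914 + 2874861)/(-2706*I*√3 + 3759760) = 6895775/(-2706*I*√3 + 3759760) = 6895775/(3759760 - 2706*I*√3)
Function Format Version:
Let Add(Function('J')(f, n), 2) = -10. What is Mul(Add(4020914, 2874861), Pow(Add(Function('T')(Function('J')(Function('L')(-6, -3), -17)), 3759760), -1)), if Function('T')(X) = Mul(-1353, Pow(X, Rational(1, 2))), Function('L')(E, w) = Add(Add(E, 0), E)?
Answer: Add(Rational(6481614753500, 3533954306227), Mul(Rational(9329983575, 7067908612454), I, Pow(3, Rational(1, 2)))) ≈ Add(1.8341, Mul(0.0022864, I))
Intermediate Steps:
Function('L')(E, w) = Mul(2, E) (Function('L')(E, w) = Add(E, E) = Mul(2, E))
Function('J')(f, n) = -12 (Function('J')(f, n) = Add(-2, -10) = -12)
Mul(Add(4020914, 2874861), Pow(Add(Function('T')(Function('J')(Function('L')(-6, -3), -17)), 3759760), -1)) = Mul(Add(4020914, 2874861), Pow(Add(Mul(-1353, Pow(-12, Rational(1, 2))), 3759760), -1)) = Mul(6895775, Pow(Add(Mul(-1353, Mul(2, I, Pow(3, Rational(1, 2)))), 3759760), -1)) = Mul(6895775, Pow(Add(Mul(-2706, I, Pow(3, Rational(1, 2))), 3759760), -1)) = Mul(6895775, Pow(Add(3759760, Mul(-2706, I, Pow(3, Rational(1, 2)))), -1))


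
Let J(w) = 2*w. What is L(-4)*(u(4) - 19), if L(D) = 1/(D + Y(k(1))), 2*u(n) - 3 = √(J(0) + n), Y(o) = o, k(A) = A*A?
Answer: 11/2 ≈ 5.5000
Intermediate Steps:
k(A) = A²
u(n) = 3/2 + √n/2 (u(n) = 3/2 + √(2*0 + n)/2 = 3/2 + √(0 + n)/2 = 3/2 + √n/2)
L(D) = 1/(1 + D) (L(D) = 1/(D + 1²) = 1/(D + 1) = 1/(1 + D))
L(-4)*(u(4) - 19) = ((3/2 + √4/2) - 19)/(1 - 4) = ((3/2 + (½)*2) - 19)/(-3) = -((3/2 + 1) - 19)/3 = -(5/2 - 19)/3 = -⅓*(-33/2) = 11/2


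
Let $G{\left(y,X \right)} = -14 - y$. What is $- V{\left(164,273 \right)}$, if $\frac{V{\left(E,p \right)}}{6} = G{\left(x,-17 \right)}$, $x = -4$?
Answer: $60$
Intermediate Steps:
$V{\left(E,p \right)} = -60$ ($V{\left(E,p \right)} = 6 \left(-14 - -4\right) = 6 \left(-14 + 4\right) = 6 \left(-10\right) = -60$)
$- V{\left(164,273 \right)} = \left(-1\right) \left(-60\right) = 60$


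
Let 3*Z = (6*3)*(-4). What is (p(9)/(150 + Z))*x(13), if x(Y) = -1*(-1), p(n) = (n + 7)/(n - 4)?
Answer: 8/315 ≈ 0.025397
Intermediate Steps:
p(n) = (7 + n)/(-4 + n)
x(Y) = 1
Z = -24 (Z = ((6*3)*(-4))/3 = (18*(-4))/3 = (⅓)*(-72) = -24)
(p(9)/(150 + Z))*x(13) = (((7 + 9)/(-4 + 9))/(150 - 24))*1 = ((16/5)/126)*1 = (((⅕)*16)*(1/126))*1 = ((16/5)*(1/126))*1 = (8/315)*1 = 8/315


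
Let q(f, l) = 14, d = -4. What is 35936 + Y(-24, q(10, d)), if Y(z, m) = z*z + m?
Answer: 36526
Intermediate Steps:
Y(z, m) = m + z² (Y(z, m) = z² + m = m + z²)
35936 + Y(-24, q(10, d)) = 35936 + (14 + (-24)²) = 35936 + (14 + 576) = 35936 + 590 = 36526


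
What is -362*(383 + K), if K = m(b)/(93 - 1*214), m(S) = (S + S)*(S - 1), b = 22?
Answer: -1494698/11 ≈ -1.3588e+5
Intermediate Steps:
m(S) = 2*S*(-1 + S) (m(S) = (2*S)*(-1 + S) = 2*S*(-1 + S))
K = -84/11 (K = (2*22*(-1 + 22))/(93 - 1*214) = (2*22*21)/(93 - 214) = 924/(-121) = 924*(-1/121) = -84/11 ≈ -7.6364)
-362*(383 + K) = -362*(383 - 84/11) = -362*4129/11 = -1494698/11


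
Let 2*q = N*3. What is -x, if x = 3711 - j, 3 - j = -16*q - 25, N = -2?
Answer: -3731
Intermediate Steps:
q = -3 (q = (-2*3)/2 = (1/2)*(-6) = -3)
j = -20 (j = 3 - (-16*(-3) - 25) = 3 - (48 - 25) = 3 - 1*23 = 3 - 23 = -20)
x = 3731 (x = 3711 - 1*(-20) = 3711 + 20 = 3731)
-x = -1*3731 = -3731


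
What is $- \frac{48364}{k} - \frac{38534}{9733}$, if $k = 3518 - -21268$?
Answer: $- \frac{712915268}{120621069} \approx -5.9104$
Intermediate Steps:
$k = 24786$ ($k = 3518 + 21268 = 24786$)
$- \frac{48364}{k} - \frac{38534}{9733} = - \frac{48364}{24786} - \frac{38534}{9733} = \left(-48364\right) \frac{1}{24786} - \frac{38534}{9733} = - \frac{24182}{12393} - \frac{38534}{9733} = - \frac{712915268}{120621069}$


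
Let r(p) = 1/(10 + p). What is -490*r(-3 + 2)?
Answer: -490/9 ≈ -54.444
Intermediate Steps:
-490*r(-3 + 2) = -490/(10 + (-3 + 2)) = -490/(10 - 1) = -490/9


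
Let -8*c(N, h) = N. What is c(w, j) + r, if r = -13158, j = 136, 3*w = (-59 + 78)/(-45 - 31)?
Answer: -1263167/96 ≈ -13158.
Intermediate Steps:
w = -1/12 (w = ((-59 + 78)/(-45 - 31))/3 = (19/(-76))/3 = (19*(-1/76))/3 = (⅓)*(-¼) = -1/12 ≈ -0.083333)
c(N, h) = -N/8
c(w, j) + r = -⅛*(-1/12) - 13158 = 1/96 - 13158 = -1263167/96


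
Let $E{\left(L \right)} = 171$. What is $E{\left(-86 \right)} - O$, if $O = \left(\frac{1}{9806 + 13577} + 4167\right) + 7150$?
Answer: $- \frac{260626919}{23383} \approx -11146.0$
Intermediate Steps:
$O = \frac{264625412}{23383}$ ($O = \left(\frac{1}{23383} + 4167\right) + 7150 = \frac{97436962}{23383} + 7150 = \frac{264625412}{23383} \approx 11317.0$)
$E{\left(-86 \right)} - O = 171 - \frac{264625412}{23383} = - \frac{260626919}{23383}$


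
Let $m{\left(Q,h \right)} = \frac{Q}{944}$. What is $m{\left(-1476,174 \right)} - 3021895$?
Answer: $- \frac{713167589}{236} \approx -3.0219 \cdot 10^{6}$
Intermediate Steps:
$m{\left(Q,h \right)} = \frac{Q}{944}$ ($m{\left(Q,h \right)} = Q \frac{1}{944} = \frac{Q}{944}$)
$m{\left(-1476,174 \right)} - 3021895 = \frac{1}{944} \left(-1476\right) - 3021895 = - \frac{369}{236} - 3021895 = - \frac{713167589}{236}$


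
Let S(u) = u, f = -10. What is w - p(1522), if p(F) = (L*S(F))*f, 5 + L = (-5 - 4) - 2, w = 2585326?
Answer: 2341806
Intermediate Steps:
L = -16 (L = -5 + ((-5 - 4) - 2) = -5 + (-9 - 2) = -5 - 11 = -16)
p(F) = 160*F (p(F) = -16*F*(-10) = 160*F)
w - p(1522) = 2585326 - 160*1522 = 2585326 - 1*243520 = 2585326 - 243520 = 2341806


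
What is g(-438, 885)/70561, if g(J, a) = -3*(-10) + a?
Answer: 915/70561 ≈ 0.012967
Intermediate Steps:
g(J, a) = 30 + a
g(-438, 885)/70561 = (30 + 885)/70561 = 915*(1/70561) = 915/70561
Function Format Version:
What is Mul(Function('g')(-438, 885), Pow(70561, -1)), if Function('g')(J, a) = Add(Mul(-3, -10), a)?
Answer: Rational(915, 70561) ≈ 0.012967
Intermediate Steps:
Function('g')(J, a) = Add(30, a)
Mul(Function('g')(-438, 885), Pow(70561, -1)) = Mul(Add(30, 885), Pow(70561, -1)) = Mul(915, Rational(1, 70561)) = Rational(915, 70561)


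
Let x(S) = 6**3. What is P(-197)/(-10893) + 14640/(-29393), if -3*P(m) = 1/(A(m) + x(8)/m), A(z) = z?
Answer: -2667195449203/5354976197025 ≈ -0.49808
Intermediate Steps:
x(S) = 216
P(m) = -1/(3*(m + 216/m))
P(-197)/(-10893) + 14640/(-29393) = -1*(-197)/(648 + 3*(-197)**2)/(-10893) + 14640/(-29393) = -1*(-197)/(648 + 3*38809)*(-1/10893) + 14640*(-1/29393) = -1*(-197)/(648 + 116427)*(-1/10893) - 14640/29393 = -1*(-197)/117075*(-1/10893) - 14640/29393 = -1*(-197)*1/117075*(-1/10893) - 14640/29393 = (197/117075)*(-1/10893) - 14640/29393 = -197/1275297975 - 14640/29393 = -2667195449203/5354976197025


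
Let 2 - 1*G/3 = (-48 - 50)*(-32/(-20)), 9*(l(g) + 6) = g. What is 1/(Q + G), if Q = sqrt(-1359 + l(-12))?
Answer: 35730/17124247 - 25*I*sqrt(12297)/17124247 ≈ 0.0020865 - 0.00016189*I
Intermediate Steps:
l(g) = -6 + g/9
G = 2382/5 (G = 6 - 3*(-48 - 50)*(-32/(-20)) = 6 - (-294)*(-32*(-1/20)) = 6 - (-294)*8/5 = 6 - 3*(-784/5) = 6 + 2352/5 = 2382/5 ≈ 476.40)
Q = I*sqrt(12297)/3 (Q = sqrt(-1359 + (-6 + (1/9)*(-12))) = sqrt(-1359 + (-6 - 4/3)) = sqrt(-1359 - 22/3) = sqrt(-4099/3) = I*sqrt(12297)/3 ≈ 36.964*I)
1/(Q + G) = 1/(I*sqrt(12297)/3 + 2382/5) = 1/(2382/5 + I*sqrt(12297)/3)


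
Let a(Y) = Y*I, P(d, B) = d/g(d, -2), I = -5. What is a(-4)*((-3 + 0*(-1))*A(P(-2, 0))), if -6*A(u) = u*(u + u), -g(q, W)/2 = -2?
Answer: 5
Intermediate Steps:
g(q, W) = 4 (g(q, W) = -2*(-2) = 4)
P(d, B) = d/4
a(Y) = -5*Y (a(Y) = Y*(-5) = -5*Y)
A(u) = -u**2/3 (A(u) = -u*(u + u)/6 = -u*2*u/6 = -u**2/3)
a(-4)*((-3 + 0*(-1))*A(P(-2, 0))) = (-5*(-4))*((-3 + 0*(-1))*(-((1/4)*(-2))**2/3)) = 20*((-3 + 0)*(-(-1/2)**2/3)) = 20*(-(-1)/4) = 20*(-3*(-1/12)) = 20*(1/4) = 5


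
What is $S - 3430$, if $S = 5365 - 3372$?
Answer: $-1437$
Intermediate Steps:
$S = 1993$ ($S = 5365 - 3372 = 1993$)
$S - 3430 = 1993 - 3430 = -1437$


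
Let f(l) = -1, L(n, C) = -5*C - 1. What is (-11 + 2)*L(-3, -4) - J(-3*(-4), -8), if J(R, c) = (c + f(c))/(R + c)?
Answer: -675/4 ≈ -168.75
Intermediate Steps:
L(n, C) = -1 - 5*C
J(R, c) = (-1 + c)/(R + c) (J(R, c) = (c - 1)/(R + c) = (-1 + c)/(R + c))
(-11 + 2)*L(-3, -4) - J(-3*(-4), -8) = (-11 + 2)*(-1 - 5*(-4)) - (-1 - 8)/(-3*(-4) - 8) = -9*(-1 + 20) - (-9)/(12 - 8) = -9*19 - (-9)/4 = -171 - (-9)/4 = -171 - 1*(-9/4) = -171 + 9/4 = -675/4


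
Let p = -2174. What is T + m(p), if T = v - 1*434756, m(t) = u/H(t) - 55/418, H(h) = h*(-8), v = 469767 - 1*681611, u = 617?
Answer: -213667708557/330448 ≈ -6.4660e+5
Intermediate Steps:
v = -211844 (v = 469767 - 681611 = -211844)
H(h) = -8*h
m(t) = -5/38 - 617/(8*t) (m(t) = 617/((-8*t)) - 55/418 = 617*(-1/(8*t)) - 55*1/418 = -617/(8*t) - 5/38 = -5/38 - 617/(8*t))
T = -646600 (T = -211844 - 1*434756 = -211844 - 434756 = -646600)
T + m(p) = -646600 + (1/152)*(-11723 - 20*(-2174))/(-2174) = -646600 + (1/152)*(-1/2174)*(-11723 + 43480) = -646600 + (1/152)*(-1/2174)*31757 = -646600 - 31757/330448 = -213667708557/330448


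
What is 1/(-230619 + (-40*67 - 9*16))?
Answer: -1/233443 ≈ -4.2837e-6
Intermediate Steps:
1/(-230619 + (-40*67 - 9*16)) = 1/(-230619 + (-2680 - 144)) = 1/(-230619 - 2824) = 1/(-233443) = -1/233443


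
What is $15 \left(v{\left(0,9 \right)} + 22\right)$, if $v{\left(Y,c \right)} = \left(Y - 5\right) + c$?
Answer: $390$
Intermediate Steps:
$v{\left(Y,c \right)} = -5 + Y + c$ ($v{\left(Y,c \right)} = \left(-5 + Y\right) + c = -5 + Y + c$)
$15 \left(v{\left(0,9 \right)} + 22\right) = 15 \left(\left(-5 + 0 + 9\right) + 22\right) = 15 \left(4 + 22\right) = 15 \cdot 26 = 390$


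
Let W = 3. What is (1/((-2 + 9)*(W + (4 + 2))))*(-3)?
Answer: -1/21 ≈ -0.047619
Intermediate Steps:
(1/((-2 + 9)*(W + (4 + 2))))*(-3) = (1/((-2 + 9)*(3 + (4 + 2))))*(-3) = (1/(7*(3 + 6)))*(-3) = ((1/7)/9)*(-3) = ((1/7)*(1/9))*(-3) = (1/63)*(-3) = -1/21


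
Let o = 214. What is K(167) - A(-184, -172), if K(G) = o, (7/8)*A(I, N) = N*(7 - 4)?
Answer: 5626/7 ≈ 803.71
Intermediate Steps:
A(I, N) = 24*N/7 (A(I, N) = 8*(N*(7 - 4))/7 = 8*(N*3)/7 = 8*(3*N)/7 = 24*N/7)
K(G) = 214
K(167) - A(-184, -172) = 214 - 24*(-172)/7 = 214 - 1*(-4128/7) = 214 + 4128/7 = 5626/7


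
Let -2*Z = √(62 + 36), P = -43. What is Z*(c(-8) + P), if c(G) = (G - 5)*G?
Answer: -427*√2/2 ≈ -301.93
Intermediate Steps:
c(G) = G*(-5 + G) (c(G) = (-5 + G)*G = G*(-5 + G))
Z = -7*√2/2 (Z = -√(62 + 36)/2 = -7*√2/2 ≈ -4.9497)
Z*(c(-8) + P) = (-7*√2/2)*(-8*(-5 - 8) - 43) = (-7*√2/2)*(-8*(-13) - 43) = (-7*√2/2)*(104 - 43) = -7*√2/2*61 = -427*√2/2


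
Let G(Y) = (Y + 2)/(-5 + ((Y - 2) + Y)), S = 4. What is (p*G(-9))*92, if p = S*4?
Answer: 10304/25 ≈ 412.16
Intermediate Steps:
p = 16 (p = 4*4 = 16)
G(Y) = (2 + Y)/(-7 + 2*Y) (G(Y) = (2 + Y)/(-5 + ((-2 + Y) + Y)) = (2 + Y)/(-5 + (-2 + 2*Y)) = (2 + Y)/(-7 + 2*Y))
(p*G(-9))*92 = (16*((2 - 9)/(-7 + 2*(-9))))*92 = (16*(-7/(-7 - 18)))*92 = (16*(-7/(-25)))*92 = (16*(-1/25*(-7)))*92 = (16*(7/25))*92 = (112/25)*92 = 10304/25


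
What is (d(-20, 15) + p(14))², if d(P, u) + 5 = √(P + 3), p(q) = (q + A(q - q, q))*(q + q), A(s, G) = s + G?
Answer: (779 + I*√17)² ≈ 6.0682e+5 + 6424.0*I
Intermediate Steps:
A(s, G) = G + s
p(q) = 4*q² (p(q) = (q + (q + (q - q)))*(q + q) = (q + (q + 0))*(2*q) = (q + q)*(2*q) = (2*q)*(2*q) = 4*q²)
d(P, u) = -5 + √(3 + P) (d(P, u) = -5 + √(P + 3) = -5 + √(3 + P))
(d(-20, 15) + p(14))² = ((-5 + √(3 - 20)) + 4*14²)² = ((-5 + √(-17)) + 4*196)² = ((-5 + I*√17) + 784)² = (779 + I*√17)²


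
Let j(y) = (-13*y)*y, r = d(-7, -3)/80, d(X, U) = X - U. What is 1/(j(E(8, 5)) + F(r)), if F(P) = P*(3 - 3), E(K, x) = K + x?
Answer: -1/2197 ≈ -0.00045517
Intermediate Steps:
r = -1/20 (r = (-7 - 1*(-3))/80 = (-7 + 3)*(1/80) = -4*1/80 = -1/20 ≈ -0.050000)
F(P) = 0 (F(P) = P*0 = 0)
j(y) = -13*y²
1/(j(E(8, 5)) + F(r)) = 1/(-13*(8 + 5)² + 0) = 1/(-13*13² + 0) = 1/(-13*169 + 0) = 1/(-2197 + 0) = 1/(-2197) = -1/2197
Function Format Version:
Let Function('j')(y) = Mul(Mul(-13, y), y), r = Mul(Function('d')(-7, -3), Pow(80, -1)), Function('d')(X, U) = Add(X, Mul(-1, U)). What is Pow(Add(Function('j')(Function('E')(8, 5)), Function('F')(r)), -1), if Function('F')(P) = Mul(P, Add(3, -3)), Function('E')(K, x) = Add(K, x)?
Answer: Rational(-1, 2197) ≈ -0.00045517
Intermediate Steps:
r = Rational(-1, 20) (r = Mul(Add(-7, Mul(-1, -3)), Pow(80, -1)) = Mul(Add(-7, 3), Rational(1, 80)) = Mul(-4, Rational(1, 80)) = Rational(-1, 20) ≈ -0.050000)
Function('F')(P) = 0 (Function('F')(P) = Mul(P, 0) = 0)
Function('j')(y) = Mul(-13, Pow(y, 2))
Pow(Add(Function('j')(Function('E')(8, 5)), Function('F')(r)), -1) = Pow(Add(Mul(-13, Pow(Add(8, 5), 2)), 0), -1) = Pow(Add(Mul(-13, Pow(13, 2)), 0), -1) = Pow(Add(Mul(-13, 169), 0), -1) = Pow(Add(-2197, 0), -1) = Pow(-2197, -1) = Rational(-1, 2197)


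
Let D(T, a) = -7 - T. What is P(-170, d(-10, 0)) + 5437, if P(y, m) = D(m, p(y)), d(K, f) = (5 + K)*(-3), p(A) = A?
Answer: 5415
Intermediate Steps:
d(K, f) = -15 - 3*K
P(y, m) = -7 - m
P(-170, d(-10, 0)) + 5437 = (-7 - (-15 - 3*(-10))) + 5437 = (-7 - (-15 + 30)) + 5437 = (-7 - 1*15) + 5437 = (-7 - 15) + 5437 = -22 + 5437 = 5415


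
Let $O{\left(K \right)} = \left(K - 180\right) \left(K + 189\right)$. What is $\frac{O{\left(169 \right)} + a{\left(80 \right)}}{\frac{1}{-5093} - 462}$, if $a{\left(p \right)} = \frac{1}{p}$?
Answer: $\frac{1604493627}{188237360} \approx 8.5238$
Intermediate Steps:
$O{\left(K \right)} = \left(-180 + K\right) \left(189 + K\right)$
$\frac{O{\left(169 \right)} + a{\left(80 \right)}}{\frac{1}{-5093} - 462} = \frac{\left(-34020 + 169^{2} + 9 \cdot 169\right) + \frac{1}{80}}{\frac{1}{-5093} - 462} = \frac{\left(-34020 + 28561 + 1521\right) + \frac{1}{80}}{- \frac{1}{5093} - 462} = \frac{-3938 + \frac{1}{80}}{- \frac{2352967}{5093}} = \left(- \frac{315039}{80}\right) \left(- \frac{5093}{2352967}\right) = \frac{1604493627}{188237360}$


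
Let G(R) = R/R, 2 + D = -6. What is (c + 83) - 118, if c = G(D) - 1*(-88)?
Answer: 54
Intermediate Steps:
D = -8 (D = -2 - 6 = -8)
G(R) = 1
c = 89 (c = 1 - 1*(-88) = 1 + 88 = 89)
(c + 83) - 118 = (89 + 83) - 118 = 172 - 118 = 54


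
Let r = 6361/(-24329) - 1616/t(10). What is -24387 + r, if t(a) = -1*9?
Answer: -5300543492/218961 ≈ -24208.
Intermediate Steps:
t(a) = -9
r = 39258415/218961 (r = 6361/(-24329) - 1616/(-9) = 6361*(-1/24329) - 1616*(-⅑) = -6361/24329 + 1616/9 = 39258415/218961 ≈ 179.29)
-24387 + r = -24387 + 39258415/218961 = -5300543492/218961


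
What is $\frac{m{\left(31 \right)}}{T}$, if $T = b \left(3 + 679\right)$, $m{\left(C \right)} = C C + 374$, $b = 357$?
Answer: $\frac{445}{81158} \approx 0.0054831$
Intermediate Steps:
$m{\left(C \right)} = 374 + C^{2}$ ($m{\left(C \right)} = C^{2} + 374 = 374 + C^{2}$)
$T = 243474$ ($T = 357 \left(3 + 679\right) = 357 \cdot 682 = 243474$)
$\frac{m{\left(31 \right)}}{T} = \frac{374 + 31^{2}}{243474} = \left(374 + 961\right) \frac{1}{243474} = 1335 \cdot \frac{1}{243474} = \frac{445}{81158}$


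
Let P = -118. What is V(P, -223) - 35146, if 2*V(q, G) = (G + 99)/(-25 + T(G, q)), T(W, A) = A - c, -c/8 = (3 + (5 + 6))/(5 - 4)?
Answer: -35144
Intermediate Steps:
c = -112 (c = -8*(3 + (5 + 6))/(5 - 4) = -8*(3 + 11)/1 = -112 ≈ -112.00)
T(W, A) = 112 + A (T(W, A) = A - 1*(-112) = A + 112 = 112 + A)
V(q, G) = (99 + G)/(2*(87 + q)) (V(q, G) = ((G + 99)/(-25 + (112 + q)))/2 = ((99 + G)/(87 + q))/2 = (99 + G)/(2*(87 + q)))
V(P, -223) - 35146 = (99 - 223)/(2*(87 - 118)) - 35146 = (½)*(-124)/(-31) - 35146 = (½)*(-1/31)*(-124) - 35146 = 2 - 35146 = -35144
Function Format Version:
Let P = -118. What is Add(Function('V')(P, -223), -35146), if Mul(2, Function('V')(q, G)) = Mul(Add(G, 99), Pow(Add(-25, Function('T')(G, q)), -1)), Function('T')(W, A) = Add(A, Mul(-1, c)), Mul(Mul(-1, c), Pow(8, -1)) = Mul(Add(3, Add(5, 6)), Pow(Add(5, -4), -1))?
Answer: -35144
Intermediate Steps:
c = -112 (c = Mul(-8, Mul(Add(3, Add(5, 6)), Pow(Add(5, -4), -1))) = Mul(-8, Mul(Add(3, 11), Pow(1, -1))) = Mul(-8, Mul(14, 1)) = Mul(-8, 14) = -112)
Function('T')(W, A) = Add(112, A) (Function('T')(W, A) = Add(A, Mul(-1, -112)) = Add(A, 112) = Add(112, A))
Function('V')(q, G) = Mul(Rational(1, 2), Pow(Add(87, q), -1), Add(99, G)) (Function('V')(q, G) = Mul(Rational(1, 2), Mul(Add(G, 99), Pow(Add(-25, Add(112, q)), -1))) = Mul(Rational(1, 2), Mul(Add(99, G), Pow(Add(87, q), -1))) = Mul(Rational(1, 2), Mul(Pow(Add(87, q), -1), Add(99, G))) = Mul(Rational(1, 2), Pow(Add(87, q), -1), Add(99, G)))
Add(Function('V')(P, -223), -35146) = Add(Mul(Rational(1, 2), Pow(Add(87, -118), -1), Add(99, -223)), -35146) = Add(Mul(Rational(1, 2), Pow(-31, -1), -124), -35146) = Add(Mul(Rational(1, 2), Rational(-1, 31), -124), -35146) = Add(2, -35146) = -35144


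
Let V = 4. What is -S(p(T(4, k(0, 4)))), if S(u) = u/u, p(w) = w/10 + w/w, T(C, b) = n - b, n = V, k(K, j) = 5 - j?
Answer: -1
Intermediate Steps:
n = 4
T(C, b) = 4 - b
p(w) = 1 + w/10 (p(w) = w*(⅒) + 1 = w/10 + 1 = 1 + w/10)
S(u) = 1
-S(p(T(4, k(0, 4)))) = -1*1 = -1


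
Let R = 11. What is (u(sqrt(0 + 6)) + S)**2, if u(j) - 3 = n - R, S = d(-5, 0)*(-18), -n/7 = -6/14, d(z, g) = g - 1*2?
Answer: 961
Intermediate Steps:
d(z, g) = -2 + g (d(z, g) = g - 2 = -2 + g)
n = 3 (n = -(-42)/14 = -7*(-3/7) = 3)
S = 36 (S = (-2 + 0)*(-18) = -2*(-18) = 36)
u(j) = -5 (u(j) = 3 + (3 - 1*11) = 3 + (3 - 11) = 3 - 8 = -5)
(u(sqrt(0 + 6)) + S)**2 = (-5 + 36)**2 = 31**2 = 961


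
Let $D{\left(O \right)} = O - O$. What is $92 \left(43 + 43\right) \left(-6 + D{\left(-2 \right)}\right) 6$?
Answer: $-284832$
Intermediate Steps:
$D{\left(O \right)} = 0$
$92 \left(43 + 43\right) \left(-6 + D{\left(-2 \right)}\right) 6 = 92 \left(43 + 43\right) \left(-6 + 0\right) 6 = 92 \cdot 86 \left(-6\right) 6 = 92 \left(-516\right) 6 = \left(-47472\right) 6 = -284832$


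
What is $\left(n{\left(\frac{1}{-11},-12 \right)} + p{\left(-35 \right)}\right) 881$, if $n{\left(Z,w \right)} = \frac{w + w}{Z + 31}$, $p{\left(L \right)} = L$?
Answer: $- \frac{2679121}{85} \approx -31519.0$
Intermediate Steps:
$n{\left(Z,w \right)} = \frac{2 w}{31 + Z}$
$\left(n{\left(\frac{1}{-11},-12 \right)} + p{\left(-35 \right)}\right) 881 = \left(2 \left(-12\right) \frac{1}{31 + \frac{1}{-11}} - 35\right) 881 = \left(2 \left(-12\right) \frac{1}{31 - \frac{1}{11}} - 35\right) 881 = \left(2 \left(-12\right) \frac{1}{\frac{340}{11}} - 35\right) 881 = \left(2 \left(-12\right) \frac{11}{340} - 35\right) 881 = \left(- \frac{66}{85} - 35\right) 881 = \left(- \frac{3041}{85}\right) 881 = - \frac{2679121}{85}$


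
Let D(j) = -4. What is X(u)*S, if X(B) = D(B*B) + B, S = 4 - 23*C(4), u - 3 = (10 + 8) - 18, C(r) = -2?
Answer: -50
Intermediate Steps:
u = 3 (u = 3 + ((10 + 8) - 18) = 3 + (18 - 18) = 3 + 0 = 3)
S = 50 (S = 4 - 23*(-2) = 4 + 46 = 50)
X(B) = -4 + B
X(u)*S = (-4 + 3)*50 = -1*50 = -50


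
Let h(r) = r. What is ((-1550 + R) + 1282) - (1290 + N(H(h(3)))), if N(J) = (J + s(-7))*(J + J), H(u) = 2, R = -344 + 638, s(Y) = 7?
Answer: -1300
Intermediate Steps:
R = 294
N(J) = 2*J*(7 + J) (N(J) = (J + 7)*(J + J) = (7 + J)*(2*J) = 2*J*(7 + J))
((-1550 + R) + 1282) - (1290 + N(H(h(3)))) = ((-1550 + 294) + 1282) - (1290 + 2*2*(7 + 2)) = (-1256 + 1282) - (1290 + 2*2*9) = 26 - (1290 + 36) = 26 - 1*1326 = 26 - 1326 = -1300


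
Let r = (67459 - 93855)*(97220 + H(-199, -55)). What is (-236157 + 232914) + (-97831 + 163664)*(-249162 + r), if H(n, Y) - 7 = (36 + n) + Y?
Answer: -168591645832001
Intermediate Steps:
H(n, Y) = 43 + Y + n (H(n, Y) = 7 + ((36 + n) + Y) = 7 + (36 + Y + n) = 43 + Y + n)
r = -2560649564 (r = (67459 - 93855)*(97220 + (43 - 55 - 199)) = -26396*(97220 - 211) = -26396*97009 = -2560649564)
(-236157 + 232914) + (-97831 + 163664)*(-249162 + r) = (-236157 + 232914) + (-97831 + 163664)*(-249162 - 2560649564) = -3243 + 65833*(-2560898726) = -3243 - 168591645828758 = -168591645832001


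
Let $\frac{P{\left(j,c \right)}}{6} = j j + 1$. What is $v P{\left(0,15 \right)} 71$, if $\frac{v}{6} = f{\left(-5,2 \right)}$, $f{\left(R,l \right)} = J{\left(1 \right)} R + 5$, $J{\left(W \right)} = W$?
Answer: $0$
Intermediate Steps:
$P{\left(j,c \right)} = 6 + 6 j^{2}$ ($P{\left(j,c \right)} = 6 \left(j j + 1\right) = 6 \left(j^{2} + 1\right) = 6 \left(1 + j^{2}\right) = 6 + 6 j^{2}$)
$f{\left(R,l \right)} = 5 + R$ ($f{\left(R,l \right)} = 1 R + 5 = R + 5 = 5 + R$)
$v = 0$ ($v = 6 \left(5 - 5\right) = 6 \cdot 0 = 0$)
$v P{\left(0,15 \right)} 71 = 0 \left(6 + 6 \cdot 0^{2}\right) 71 = 0 \left(6 + 6 \cdot 0\right) 71 = 0 \left(6 + 0\right) 71 = 0 \cdot 6 \cdot 71 = 0 \cdot 71 = 0$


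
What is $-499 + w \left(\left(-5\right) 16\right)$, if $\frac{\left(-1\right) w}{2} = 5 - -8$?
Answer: $1581$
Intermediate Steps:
$w = -26$ ($w = - 2 \left(5 - -8\right) = - 2 \left(5 + 8\right) = \left(-2\right) 13 = -26$)
$-499 + w \left(\left(-5\right) 16\right) = -499 - 26 \left(\left(-5\right) 16\right) = -499 - -2080 = -499 + 2080 = 1581$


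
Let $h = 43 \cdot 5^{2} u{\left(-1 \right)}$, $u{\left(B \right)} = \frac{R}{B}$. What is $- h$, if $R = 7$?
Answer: $7525$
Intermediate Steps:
$u{\left(B \right)} = \frac{7}{B}$
$h = -7525$ ($h = 43 \cdot 5^{2} \frac{7}{-1} = 43 \cdot 25 \cdot 7 \left(-1\right) = 1075 \left(-7\right) = -7525$)
$- h = \left(-1\right) \left(-7525\right) = 7525$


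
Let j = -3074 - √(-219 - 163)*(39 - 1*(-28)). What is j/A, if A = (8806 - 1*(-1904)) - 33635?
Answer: 3074/22925 + 67*I*√382/22925 ≈ 0.13409 + 0.057121*I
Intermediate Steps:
j = -3074 - 67*I*√382 (j = -3074 - √(-382)*(39 + 28) = -3074 - I*√382*67 = -3074 - 67*I*√382 ≈ -3074.0 - 1309.5*I)
A = -22925 (A = (8806 + 1904) - 33635 = 10710 - 33635 = -22925)
j/A = (-3074 - 67*I*√382)/(-22925) = (-3074 - 67*I*√382)*(-1/22925) = 3074/22925 + 67*I*√382/22925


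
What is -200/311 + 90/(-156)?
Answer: -9865/8086 ≈ -1.2200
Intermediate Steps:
-200/311 + 90/(-156) = -200*1/311 + 90*(-1/156) = -200/311 - 15/26 = -9865/8086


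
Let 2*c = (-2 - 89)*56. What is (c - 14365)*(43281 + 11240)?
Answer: -922113673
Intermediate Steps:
c = -2548 (c = ((-2 - 89)*56)/2 = (-91*56)/2 = (½)*(-5096) = -2548)
(c - 14365)*(43281 + 11240) = (-2548 - 14365)*(43281 + 11240) = -16913*54521 = -922113673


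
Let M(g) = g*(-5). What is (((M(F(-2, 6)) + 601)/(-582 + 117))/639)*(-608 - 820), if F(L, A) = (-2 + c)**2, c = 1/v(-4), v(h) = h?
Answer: 1096109/396180 ≈ 2.7667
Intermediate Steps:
c = -1/4 (c = 1/(-4) = -1/4 ≈ -0.25000)
F(L, A) = 81/16 (F(L, A) = (-2 - 1/4)**2 = (-9/4)**2 = 81/16)
M(g) = -5*g
(((M(F(-2, 6)) + 601)/(-582 + 117))/639)*(-608 - 820) = (((-5*81/16 + 601)/(-582 + 117))/639)*(-608 - 820) = (((-405/16 + 601)/(-465))*(1/639))*(-1428) = (((9211/16)*(-1/465))*(1/639))*(-1428) = -9211/7440*1/639*(-1428) = -9211/4754160*(-1428) = 1096109/396180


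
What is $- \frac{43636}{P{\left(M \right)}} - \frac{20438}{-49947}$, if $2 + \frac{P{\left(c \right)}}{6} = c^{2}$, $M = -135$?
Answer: $\frac{9193792}{910184181} \approx 0.010101$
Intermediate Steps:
$P{\left(c \right)} = -12 + 6 c^{2}$
$- \frac{43636}{P{\left(M \right)}} - \frac{20438}{-49947} = - \frac{43636}{-12 + 6 \left(-135\right)^{2}} - \frac{20438}{-49947} = - \frac{43636}{-12 + 6 \cdot 18225} - - \frac{20438}{49947} = - \frac{43636}{-12 + 109350} + \frac{20438}{49947} = - \frac{43636}{109338} + \frac{20438}{49947} = \left(-43636\right) \frac{1}{109338} + \frac{20438}{49947} = - \frac{21818}{54669} + \frac{20438}{49947} = \frac{9193792}{910184181}$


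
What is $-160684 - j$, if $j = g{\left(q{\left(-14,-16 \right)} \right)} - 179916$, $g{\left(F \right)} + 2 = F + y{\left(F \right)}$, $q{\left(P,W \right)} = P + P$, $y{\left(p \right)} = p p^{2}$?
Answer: $41214$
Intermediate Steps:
$y{\left(p \right)} = p^{3}$
$q{\left(P,W \right)} = 2 P$
$g{\left(F \right)} = -2 + F + F^{3}$ ($g{\left(F \right)} = -2 + \left(F + F^{3}\right) = -2 + F + F^{3}$)
$j = -201898$ ($j = \left(-2 + 2 \left(-14\right) + \left(2 \left(-14\right)\right)^{3}\right) - 179916 = \left(-2 - 28 + \left(-28\right)^{3}\right) - 179916 = \left(-2 - 28 - 21952\right) - 179916 = -21982 - 179916 = -201898$)
$-160684 - j = -160684 - -201898 = -160684 + 201898 = 41214$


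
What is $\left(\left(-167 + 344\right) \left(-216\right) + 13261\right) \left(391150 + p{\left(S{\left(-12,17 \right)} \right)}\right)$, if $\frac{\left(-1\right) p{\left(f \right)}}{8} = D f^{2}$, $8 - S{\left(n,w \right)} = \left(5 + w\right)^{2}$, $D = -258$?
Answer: $-11687527073594$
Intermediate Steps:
$S{\left(n,w \right)} = 8 - \left(5 + w\right)^{2}$
$p{\left(f \right)} = 2064 f^{2}$ ($p{\left(f \right)} = - 8 \left(- 258 f^{2}\right) = 2064 f^{2}$)
$\left(\left(-167 + 344\right) \left(-216\right) + 13261\right) \left(391150 + p{\left(S{\left(-12,17 \right)} \right)}\right) = \left(\left(-167 + 344\right) \left(-216\right) + 13261\right) \left(391150 + 2064 \left(8 - \left(5 + 17\right)^{2}\right)^{2}\right) = \left(177 \left(-216\right) + 13261\right) \left(391150 + 2064 \left(8 - 22^{2}\right)^{2}\right) = \left(-38232 + 13261\right) \left(391150 + 2064 \left(8 - 484\right)^{2}\right) = - 24971 \left(391150 + 2064 \left(8 - 484\right)^{2}\right) = - 24971 \left(391150 + 2064 \left(-476\right)^{2}\right) = - 24971 \left(391150 + 2064 \cdot 226576\right) = - 24971 \left(391150 + 467652864\right) = \left(-24971\right) 468044014 = -11687527073594$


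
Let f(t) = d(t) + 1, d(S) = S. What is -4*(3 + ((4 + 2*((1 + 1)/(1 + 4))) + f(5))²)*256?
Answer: -3062784/25 ≈ -1.2251e+5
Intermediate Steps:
f(t) = 1 + t (f(t) = t + 1 = 1 + t)
-4*(3 + ((4 + 2*((1 + 1)/(1 + 4))) + f(5))²)*256 = -4*(3 + ((4 + 2*((1 + 1)/(1 + 4))) + (1 + 5))²)*256 = -4*(3 + ((4 + 2*(2/5)) + 6)²)*256 = -4*(3 + ((4 + 2*(2*(⅕))) + 6)²)*256 = -4*(3 + ((4 + 2*(⅖)) + 6)²)*256 = -4*(3 + ((4 + ⅘) + 6)²)*256 = -4*(3 + (24/5 + 6)²)*256 = -4*(3 + (54/5)²)*256 = -4*(3 + 2916/25)*256 = -4*2991/25*256 = -11964/25*256 = -3062784/25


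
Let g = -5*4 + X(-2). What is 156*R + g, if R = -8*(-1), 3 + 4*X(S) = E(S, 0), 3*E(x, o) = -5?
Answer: 7361/6 ≈ 1226.8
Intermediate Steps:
E(x, o) = -5/3 (E(x, o) = (⅓)*(-5) = -5/3)
X(S) = -7/6 (X(S) = -¾ + (¼)*(-5/3) = -¾ - 5/12 = -7/6)
g = -127/6 (g = -5*4 - 7/6 = -20 - 7/6 = -127/6 ≈ -21.167)
R = 8 (R = -2*(-4) = 8)
156*R + g = 156*8 - 127/6 = 1248 - 127/6 = 7361/6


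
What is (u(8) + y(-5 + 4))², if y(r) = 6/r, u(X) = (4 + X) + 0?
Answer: 36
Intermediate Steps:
u(X) = 4 + X
(u(8) + y(-5 + 4))² = ((4 + 8) + 6/(-5 + 4))² = (12 + 6/(-1))² = (12 + 6*(-1))² = (12 - 6)² = 6² = 36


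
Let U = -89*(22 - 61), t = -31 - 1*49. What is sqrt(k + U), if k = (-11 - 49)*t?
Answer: 3*sqrt(919) ≈ 90.945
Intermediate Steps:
t = -80 (t = -31 - 49 = -80)
k = 4800 (k = (-11 - 49)*(-80) = -60*(-80) = 4800)
U = 3471 (U = -89*(-39) = 3471)
sqrt(k + U) = sqrt(4800 + 3471) = sqrt(8271) = 3*sqrt(919)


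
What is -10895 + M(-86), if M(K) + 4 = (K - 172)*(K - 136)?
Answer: 46377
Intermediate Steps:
M(K) = -4 + (-172 + K)*(-136 + K) (M(K) = -4 + (K - 172)*(K - 136) = -4 + (-172 + K)*(-136 + K))
-10895 + M(-86) = -10895 + (23388 + (-86)² - 308*(-86)) = -10895 + (23388 + 7396 + 26488) = -10895 + 57272 = 46377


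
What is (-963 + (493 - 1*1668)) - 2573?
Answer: -4711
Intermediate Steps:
(-963 + (493 - 1*1668)) - 2573 = (-963 + (493 - 1668)) - 2573 = (-963 - 1175) - 2573 = -2138 - 2573 = -4711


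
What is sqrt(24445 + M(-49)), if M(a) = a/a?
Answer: sqrt(24446) ≈ 156.35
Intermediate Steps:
M(a) = 1
sqrt(24445 + M(-49)) = sqrt(24445 + 1) = sqrt(24446)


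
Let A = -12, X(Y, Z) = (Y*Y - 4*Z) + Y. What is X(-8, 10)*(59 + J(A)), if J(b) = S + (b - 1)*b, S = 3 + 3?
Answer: 3536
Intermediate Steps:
X(Y, Z) = Y + Y² - 4*Z (X(Y, Z) = (Y² - 4*Z) + Y = Y + Y² - 4*Z)
S = 6
J(b) = 6 + b*(-1 + b) (J(b) = 6 + (b - 1)*b = 6 + (-1 + b)*b = 6 + b*(-1 + b))
X(-8, 10)*(59 + J(A)) = (-8 + (-8)² - 4*10)*(59 + (6 + (-12)² - 1*(-12))) = (-8 + 64 - 40)*(59 + (6 + 144 + 12)) = 16*(59 + 162) = 16*221 = 3536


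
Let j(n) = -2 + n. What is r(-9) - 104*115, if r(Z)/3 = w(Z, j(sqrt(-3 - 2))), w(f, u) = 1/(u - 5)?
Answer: -215287/18 - I*sqrt(5)/18 ≈ -11960.0 - 0.12423*I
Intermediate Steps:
w(f, u) = 1/(-5 + u)
r(Z) = 3/(-7 + I*sqrt(5)) (r(Z) = 3/(-5 + (-2 + sqrt(-3 - 2))) = 3/(-5 + (-2 + sqrt(-5))) = 3/(-5 + (-2 + I*sqrt(5))) = 3/(-7 + I*sqrt(5)))
r(-9) - 104*115 = (-7/18 - I*sqrt(5)/18) - 104*115 = (-7/18 - I*sqrt(5)/18) - 11960 = -215287/18 - I*sqrt(5)/18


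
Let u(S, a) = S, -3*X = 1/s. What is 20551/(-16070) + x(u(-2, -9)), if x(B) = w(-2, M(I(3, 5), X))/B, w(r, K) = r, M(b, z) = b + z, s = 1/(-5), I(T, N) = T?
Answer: -4481/16070 ≈ -0.27884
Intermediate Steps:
s = -⅕ ≈ -0.20000
X = 5/3 (X = -1/(3*(-⅕)) = -⅓*(-5) = 5/3 ≈ 1.6667)
x(B) = -2/B
20551/(-16070) + x(u(-2, -9)) = 20551/(-16070) - 2/(-2) = 20551*(-1/16070) - 2*(-½) = -20551/16070 + 1 = -4481/16070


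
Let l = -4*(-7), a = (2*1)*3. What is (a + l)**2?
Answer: 1156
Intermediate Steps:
a = 6 (a = 2*3 = 6)
l = 28
(a + l)**2 = (6 + 28)**2 = 34**2 = 1156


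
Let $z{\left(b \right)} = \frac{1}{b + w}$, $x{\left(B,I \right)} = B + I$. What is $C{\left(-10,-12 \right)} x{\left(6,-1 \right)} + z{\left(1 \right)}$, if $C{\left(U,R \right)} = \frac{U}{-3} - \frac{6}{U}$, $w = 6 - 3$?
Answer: $\frac{239}{12} \approx 19.917$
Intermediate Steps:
$w = 3$ ($w = 6 - 3 = 3$)
$z{\left(b \right)} = \frac{1}{3 + b}$ ($z{\left(b \right)} = \frac{1}{b + 3} = \frac{1}{3 + b}$)
$C{\left(U,R \right)} = - \frac{6}{U} - \frac{U}{3}$ ($C{\left(U,R \right)} = U \left(- \frac{1}{3}\right) - \frac{6}{U} = - \frac{U}{3} - \frac{6}{U} = - \frac{6}{U} - \frac{U}{3}$)
$C{\left(-10,-12 \right)} x{\left(6,-1 \right)} + z{\left(1 \right)} = \left(- \frac{6}{-10} - - \frac{10}{3}\right) \left(6 - 1\right) + \frac{1}{3 + 1} = \left(\left(-6\right) \left(- \frac{1}{10}\right) + \frac{10}{3}\right) 5 + \frac{1}{4} = \left(\frac{3}{5} + \frac{10}{3}\right) 5 + \frac{1}{4} = \frac{59}{15} \cdot 5 + \frac{1}{4} = \frac{59}{3} + \frac{1}{4} = \frac{239}{12}$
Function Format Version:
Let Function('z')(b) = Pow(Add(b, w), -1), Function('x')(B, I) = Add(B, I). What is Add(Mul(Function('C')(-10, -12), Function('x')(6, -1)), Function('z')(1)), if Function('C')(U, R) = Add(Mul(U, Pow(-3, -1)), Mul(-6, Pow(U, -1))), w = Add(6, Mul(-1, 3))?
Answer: Rational(239, 12) ≈ 19.917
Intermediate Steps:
w = 3 (w = Add(6, -3) = 3)
Function('z')(b) = Pow(Add(3, b), -1) (Function('z')(b) = Pow(Add(b, 3), -1) = Pow(Add(3, b), -1))
Function('C')(U, R) = Add(Mul(-6, Pow(U, -1)), Mul(Rational(-1, 3), U)) (Function('C')(U, R) = Add(Mul(U, Rational(-1, 3)), Mul(-6, Pow(U, -1))) = Add(Mul(Rational(-1, 3), U), Mul(-6, Pow(U, -1))) = Add(Mul(-6, Pow(U, -1)), Mul(Rational(-1, 3), U)))
Add(Mul(Function('C')(-10, -12), Function('x')(6, -1)), Function('z')(1)) = Add(Mul(Add(Mul(-6, Pow(-10, -1)), Mul(Rational(-1, 3), -10)), Add(6, -1)), Pow(Add(3, 1), -1)) = Add(Mul(Add(Mul(-6, Rational(-1, 10)), Rational(10, 3)), 5), Pow(4, -1)) = Add(Mul(Add(Rational(3, 5), Rational(10, 3)), 5), Rational(1, 4)) = Add(Mul(Rational(59, 15), 5), Rational(1, 4)) = Add(Rational(59, 3), Rational(1, 4)) = Rational(239, 12)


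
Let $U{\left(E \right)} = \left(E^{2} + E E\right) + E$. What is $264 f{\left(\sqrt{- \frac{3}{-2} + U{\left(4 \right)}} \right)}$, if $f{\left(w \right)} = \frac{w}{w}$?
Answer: $264$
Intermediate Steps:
$U{\left(E \right)} = E + 2 E^{2}$ ($U{\left(E \right)} = \left(E^{2} + E^{2}\right) + E = 2 E^{2} + E = E + 2 E^{2}$)
$f{\left(w \right)} = 1$
$264 f{\left(\sqrt{- \frac{3}{-2} + U{\left(4 \right)}} \right)} = 264 \cdot 1 = 264$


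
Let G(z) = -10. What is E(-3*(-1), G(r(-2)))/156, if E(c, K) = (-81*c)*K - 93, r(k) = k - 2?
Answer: 779/52 ≈ 14.981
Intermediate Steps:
r(k) = -2 + k
E(c, K) = -93 - 81*K*c (E(c, K) = -81*K*c - 93 = -93 - 81*K*c)
E(-3*(-1), G(r(-2)))/156 = (-93 - 81*(-10)*(-3*(-1)))/156 = (-93 - 81*(-10)*3)*(1/156) = (-93 + 2430)*(1/156) = 2337*(1/156) = 779/52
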